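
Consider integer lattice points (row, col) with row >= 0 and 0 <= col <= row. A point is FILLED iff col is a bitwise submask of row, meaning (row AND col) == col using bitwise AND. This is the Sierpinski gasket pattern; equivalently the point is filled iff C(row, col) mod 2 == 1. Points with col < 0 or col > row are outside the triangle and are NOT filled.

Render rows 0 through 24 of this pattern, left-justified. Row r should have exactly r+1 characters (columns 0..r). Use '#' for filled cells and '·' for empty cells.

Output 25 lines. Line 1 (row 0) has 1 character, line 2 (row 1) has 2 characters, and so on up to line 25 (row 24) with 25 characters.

r0=0: #
r1=1: ##
r2=10: #·#
r3=11: ####
r4=100: #···#
r5=101: ##··##
r6=110: #·#·#·#
r7=111: ########
r8=1000: #·······#
r9=1001: ##······##
r10=1010: #·#·····#·#
r11=1011: ####····####
r12=1100: #···#···#···#
r13=1101: ##··##··##··##
r14=1110: #·#·#·#·#·#·#·#
r15=1111: ################
r16=10000: #···············#
r17=10001: ##··············##
r18=10010: #·#·············#·#
r19=10011: ####············####
r20=10100: #···#···········#···#
r21=10101: ##··##··········##··##
r22=10110: #·#·#·#·········#·#·#·#
r23=10111: ########········########
r24=11000: #·······#·······#·······#

Answer: #
##
#·#
####
#···#
##··##
#·#·#·#
########
#·······#
##······##
#·#·····#·#
####····####
#···#···#···#
##··##··##··##
#·#·#·#·#·#·#·#
################
#···············#
##··············##
#·#·············#·#
####············####
#···#···········#···#
##··##··········##··##
#·#·#·#·········#·#·#·#
########········########
#·······#·······#·······#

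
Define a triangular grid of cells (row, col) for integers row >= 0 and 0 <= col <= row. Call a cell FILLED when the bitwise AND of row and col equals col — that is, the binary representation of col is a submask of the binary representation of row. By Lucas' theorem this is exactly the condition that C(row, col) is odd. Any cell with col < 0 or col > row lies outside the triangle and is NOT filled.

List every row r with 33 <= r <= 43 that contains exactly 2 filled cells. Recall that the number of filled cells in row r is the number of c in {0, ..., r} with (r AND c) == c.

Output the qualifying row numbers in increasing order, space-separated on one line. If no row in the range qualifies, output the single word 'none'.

Answer: none

Derivation:
Row r has 2^popcount(r) filled cells, so we need popcount(r) = log2(2) = 1.
Scan r = 33..43 and keep those with exactly 1 one-bits:
r=33=100001 popcount=2 -> skip
r=34=100010 popcount=2 -> skip
r=35=100011 popcount=3 -> skip
r=36=100100 popcount=2 -> skip
r=37=100101 popcount=3 -> skip
r=38=100110 popcount=3 -> skip
r=39=100111 popcount=4 -> skip
r=40=101000 popcount=2 -> skip
r=41=101001 popcount=3 -> skip
r=42=101010 popcount=3 -> skip
r=43=101011 popcount=4 -> skip
Kept rows: none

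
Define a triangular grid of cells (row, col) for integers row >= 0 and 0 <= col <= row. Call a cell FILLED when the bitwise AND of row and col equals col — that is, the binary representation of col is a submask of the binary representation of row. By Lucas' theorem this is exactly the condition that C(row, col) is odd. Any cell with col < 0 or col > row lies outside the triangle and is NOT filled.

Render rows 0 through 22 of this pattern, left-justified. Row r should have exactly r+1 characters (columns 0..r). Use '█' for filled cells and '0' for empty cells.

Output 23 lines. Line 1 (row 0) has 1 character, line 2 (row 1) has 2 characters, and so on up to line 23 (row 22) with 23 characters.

Answer: █
██
█0█
████
█000█
██00██
█0█0█0█
████████
█0000000█
██000000██
█0█00000█0█
████0000████
█000█000█000█
██00██00██00██
█0█0█0█0█0█0█0█
████████████████
█000000000000000█
██00000000000000██
█0█0000000000000█0█
████000000000000████
█000█00000000000█000█
██00██0000000000██00██
█0█0█0█000000000█0█0█0█

Derivation:
r0=0: █
r1=1: ██
r2=10: █0█
r3=11: ████
r4=100: █000█
r5=101: ██00██
r6=110: █0█0█0█
r7=111: ████████
r8=1000: █0000000█
r9=1001: ██000000██
r10=1010: █0█00000█0█
r11=1011: ████0000████
r12=1100: █000█000█000█
r13=1101: ██00██00██00██
r14=1110: █0█0█0█0█0█0█0█
r15=1111: ████████████████
r16=10000: █000000000000000█
r17=10001: ██00000000000000██
r18=10010: █0█0000000000000█0█
r19=10011: ████000000000000████
r20=10100: █000█00000000000█000█
r21=10101: ██00██0000000000██00██
r22=10110: █0█0█0█000000000█0█0█0█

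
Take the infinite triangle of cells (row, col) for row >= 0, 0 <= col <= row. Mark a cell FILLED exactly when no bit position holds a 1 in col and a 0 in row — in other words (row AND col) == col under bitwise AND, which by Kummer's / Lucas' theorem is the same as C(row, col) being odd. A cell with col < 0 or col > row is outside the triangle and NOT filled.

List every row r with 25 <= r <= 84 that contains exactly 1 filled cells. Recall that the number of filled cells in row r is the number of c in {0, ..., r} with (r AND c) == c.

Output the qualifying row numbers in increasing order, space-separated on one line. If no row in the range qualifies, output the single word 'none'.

Row r has 2^popcount(r) filled cells, so we need popcount(r) = log2(1) = 0.
Scan r = 25..84 and keep those with exactly 0 one-bits:
r=25=11001 popcount=3 -> skip
r=26=11010 popcount=3 -> skip
r=27=11011 popcount=4 -> skip
r=28=11100 popcount=3 -> skip
r=29=11101 popcount=4 -> skip
r=30=11110 popcount=4 -> skip
r=31=11111 popcount=5 -> skip
r=32=100000 popcount=1 -> skip
r=33=100001 popcount=2 -> skip
r=34=100010 popcount=2 -> skip
r=35=100011 popcount=3 -> skip
r=36=100100 popcount=2 -> skip
r=37=100101 popcount=3 -> skip
r=38=100110 popcount=3 -> skip
r=39=100111 popcount=4 -> skip
r=40=101000 popcount=2 -> skip
r=41=101001 popcount=3 -> skip
r=42=101010 popcount=3 -> skip
r=43=101011 popcount=4 -> skip
r=44=101100 popcount=3 -> skip
r=45=101101 popcount=4 -> skip
r=46=101110 popcount=4 -> skip
r=47=101111 popcount=5 -> skip
r=48=110000 popcount=2 -> skip
r=49=110001 popcount=3 -> skip
r=50=110010 popcount=3 -> skip
r=51=110011 popcount=4 -> skip
r=52=110100 popcount=3 -> skip
r=53=110101 popcount=4 -> skip
r=54=110110 popcount=4 -> skip
r=55=110111 popcount=5 -> skip
r=56=111000 popcount=3 -> skip
r=57=111001 popcount=4 -> skip
r=58=111010 popcount=4 -> skip
r=59=111011 popcount=5 -> skip
r=60=111100 popcount=4 -> skip
r=61=111101 popcount=5 -> skip
r=62=111110 popcount=5 -> skip
r=63=111111 popcount=6 -> skip
r=64=1000000 popcount=1 -> skip
r=65=1000001 popcount=2 -> skip
r=66=1000010 popcount=2 -> skip
r=67=1000011 popcount=3 -> skip
r=68=1000100 popcount=2 -> skip
r=69=1000101 popcount=3 -> skip
r=70=1000110 popcount=3 -> skip
r=71=1000111 popcount=4 -> skip
r=72=1001000 popcount=2 -> skip
r=73=1001001 popcount=3 -> skip
r=74=1001010 popcount=3 -> skip
r=75=1001011 popcount=4 -> skip
r=76=1001100 popcount=3 -> skip
r=77=1001101 popcount=4 -> skip
r=78=1001110 popcount=4 -> skip
r=79=1001111 popcount=5 -> skip
r=80=1010000 popcount=2 -> skip
r=81=1010001 popcount=3 -> skip
r=82=1010010 popcount=3 -> skip
r=83=1010011 popcount=4 -> skip
r=84=1010100 popcount=3 -> skip
Kept rows: none

Answer: none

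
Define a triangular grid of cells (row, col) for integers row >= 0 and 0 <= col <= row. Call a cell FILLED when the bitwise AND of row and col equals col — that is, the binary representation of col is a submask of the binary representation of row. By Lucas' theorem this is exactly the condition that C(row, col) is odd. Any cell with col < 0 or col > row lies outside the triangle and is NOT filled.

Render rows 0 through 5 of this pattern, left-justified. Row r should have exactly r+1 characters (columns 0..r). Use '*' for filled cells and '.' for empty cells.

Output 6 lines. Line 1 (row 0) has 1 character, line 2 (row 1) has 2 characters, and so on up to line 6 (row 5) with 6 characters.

r0=0: *
r1=1: **
r2=10: *.*
r3=11: ****
r4=100: *...*
r5=101: **..**

Answer: *
**
*.*
****
*...*
**..**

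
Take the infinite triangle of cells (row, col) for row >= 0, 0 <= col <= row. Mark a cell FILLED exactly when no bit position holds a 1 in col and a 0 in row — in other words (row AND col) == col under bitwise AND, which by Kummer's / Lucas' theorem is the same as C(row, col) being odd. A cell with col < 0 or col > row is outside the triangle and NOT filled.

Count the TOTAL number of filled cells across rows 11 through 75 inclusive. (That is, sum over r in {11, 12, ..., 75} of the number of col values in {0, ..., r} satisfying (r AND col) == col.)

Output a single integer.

r11=1011 pc3: +8 =8
r12=1100 pc2: +4 =12
r13=1101 pc3: +8 =20
r14=1110 pc3: +8 =28
r15=1111 pc4: +16 =44
r16=10000 pc1: +2 =46
r17=10001 pc2: +4 =50
r18=10010 pc2: +4 =54
r19=10011 pc3: +8 =62
r20=10100 pc2: +4 =66
r21=10101 pc3: +8 =74
r22=10110 pc3: +8 =82
r23=10111 pc4: +16 =98
r24=11000 pc2: +4 =102
r25=11001 pc3: +8 =110
r26=11010 pc3: +8 =118
r27=11011 pc4: +16 =134
r28=11100 pc3: +8 =142
r29=11101 pc4: +16 =158
r30=11110 pc4: +16 =174
r31=11111 pc5: +32 =206
r32=100000 pc1: +2 =208
r33=100001 pc2: +4 =212
r34=100010 pc2: +4 =216
r35=100011 pc3: +8 =224
r36=100100 pc2: +4 =228
r37=100101 pc3: +8 =236
r38=100110 pc3: +8 =244
r39=100111 pc4: +16 =260
r40=101000 pc2: +4 =264
r41=101001 pc3: +8 =272
r42=101010 pc3: +8 =280
r43=101011 pc4: +16 =296
r44=101100 pc3: +8 =304
r45=101101 pc4: +16 =320
r46=101110 pc4: +16 =336
r47=101111 pc5: +32 =368
r48=110000 pc2: +4 =372
r49=110001 pc3: +8 =380
r50=110010 pc3: +8 =388
r51=110011 pc4: +16 =404
r52=110100 pc3: +8 =412
r53=110101 pc4: +16 =428
r54=110110 pc4: +16 =444
r55=110111 pc5: +32 =476
r56=111000 pc3: +8 =484
r57=111001 pc4: +16 =500
r58=111010 pc4: +16 =516
r59=111011 pc5: +32 =548
r60=111100 pc4: +16 =564
r61=111101 pc5: +32 =596
r62=111110 pc5: +32 =628
r63=111111 pc6: +64 =692
r64=1000000 pc1: +2 =694
r65=1000001 pc2: +4 =698
r66=1000010 pc2: +4 =702
r67=1000011 pc3: +8 =710
r68=1000100 pc2: +4 =714
r69=1000101 pc3: +8 =722
r70=1000110 pc3: +8 =730
r71=1000111 pc4: +16 =746
r72=1001000 pc2: +4 =750
r73=1001001 pc3: +8 =758
r74=1001010 pc3: +8 =766
r75=1001011 pc4: +16 =782

Answer: 782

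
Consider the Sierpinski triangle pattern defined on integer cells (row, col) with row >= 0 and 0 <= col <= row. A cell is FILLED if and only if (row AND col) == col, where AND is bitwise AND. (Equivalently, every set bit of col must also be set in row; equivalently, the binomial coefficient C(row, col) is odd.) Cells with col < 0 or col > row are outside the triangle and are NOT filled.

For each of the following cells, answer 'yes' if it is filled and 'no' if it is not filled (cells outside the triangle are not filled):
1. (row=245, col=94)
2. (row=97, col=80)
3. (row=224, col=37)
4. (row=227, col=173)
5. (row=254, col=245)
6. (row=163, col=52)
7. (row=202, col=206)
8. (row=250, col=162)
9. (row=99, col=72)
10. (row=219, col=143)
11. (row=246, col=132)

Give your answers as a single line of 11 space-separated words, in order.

Answer: no no no no no no no yes no no yes

Derivation:
(245,94): row=0b11110101, col=0b1011110, row AND col = 0b1010100 = 84; 84 != 94 -> empty
(97,80): row=0b1100001, col=0b1010000, row AND col = 0b1000000 = 64; 64 != 80 -> empty
(224,37): row=0b11100000, col=0b100101, row AND col = 0b100000 = 32; 32 != 37 -> empty
(227,173): row=0b11100011, col=0b10101101, row AND col = 0b10100001 = 161; 161 != 173 -> empty
(254,245): row=0b11111110, col=0b11110101, row AND col = 0b11110100 = 244; 244 != 245 -> empty
(163,52): row=0b10100011, col=0b110100, row AND col = 0b100000 = 32; 32 != 52 -> empty
(202,206): col outside [0, 202] -> not filled
(250,162): row=0b11111010, col=0b10100010, row AND col = 0b10100010 = 162; 162 == 162 -> filled
(99,72): row=0b1100011, col=0b1001000, row AND col = 0b1000000 = 64; 64 != 72 -> empty
(219,143): row=0b11011011, col=0b10001111, row AND col = 0b10001011 = 139; 139 != 143 -> empty
(246,132): row=0b11110110, col=0b10000100, row AND col = 0b10000100 = 132; 132 == 132 -> filled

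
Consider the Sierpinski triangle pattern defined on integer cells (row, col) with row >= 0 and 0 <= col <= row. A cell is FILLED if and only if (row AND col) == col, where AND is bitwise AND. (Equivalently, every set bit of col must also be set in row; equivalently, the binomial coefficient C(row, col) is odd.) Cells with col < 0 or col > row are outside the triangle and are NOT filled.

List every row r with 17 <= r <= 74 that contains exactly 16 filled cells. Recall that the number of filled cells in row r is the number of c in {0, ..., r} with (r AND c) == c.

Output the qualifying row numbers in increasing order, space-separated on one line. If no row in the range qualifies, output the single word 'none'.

Row r has 2^popcount(r) filled cells, so we need popcount(r) = log2(16) = 4.
Scan r = 17..74 and keep those with exactly 4 one-bits:
r=17=10001 popcount=2 -> skip
r=18=10010 popcount=2 -> skip
r=19=10011 popcount=3 -> skip
r=20=10100 popcount=2 -> skip
r=21=10101 popcount=3 -> skip
r=22=10110 popcount=3 -> skip
r=23=10111 popcount=4 -> KEEP
r=24=11000 popcount=2 -> skip
r=25=11001 popcount=3 -> skip
r=26=11010 popcount=3 -> skip
r=27=11011 popcount=4 -> KEEP
r=28=11100 popcount=3 -> skip
r=29=11101 popcount=4 -> KEEP
r=30=11110 popcount=4 -> KEEP
r=31=11111 popcount=5 -> skip
r=32=100000 popcount=1 -> skip
r=33=100001 popcount=2 -> skip
r=34=100010 popcount=2 -> skip
r=35=100011 popcount=3 -> skip
r=36=100100 popcount=2 -> skip
r=37=100101 popcount=3 -> skip
r=38=100110 popcount=3 -> skip
r=39=100111 popcount=4 -> KEEP
r=40=101000 popcount=2 -> skip
r=41=101001 popcount=3 -> skip
r=42=101010 popcount=3 -> skip
r=43=101011 popcount=4 -> KEEP
r=44=101100 popcount=3 -> skip
r=45=101101 popcount=4 -> KEEP
r=46=101110 popcount=4 -> KEEP
r=47=101111 popcount=5 -> skip
r=48=110000 popcount=2 -> skip
r=49=110001 popcount=3 -> skip
r=50=110010 popcount=3 -> skip
r=51=110011 popcount=4 -> KEEP
r=52=110100 popcount=3 -> skip
r=53=110101 popcount=4 -> KEEP
r=54=110110 popcount=4 -> KEEP
r=55=110111 popcount=5 -> skip
r=56=111000 popcount=3 -> skip
r=57=111001 popcount=4 -> KEEP
r=58=111010 popcount=4 -> KEEP
r=59=111011 popcount=5 -> skip
r=60=111100 popcount=4 -> KEEP
r=61=111101 popcount=5 -> skip
r=62=111110 popcount=5 -> skip
r=63=111111 popcount=6 -> skip
r=64=1000000 popcount=1 -> skip
r=65=1000001 popcount=2 -> skip
r=66=1000010 popcount=2 -> skip
r=67=1000011 popcount=3 -> skip
r=68=1000100 popcount=2 -> skip
r=69=1000101 popcount=3 -> skip
r=70=1000110 popcount=3 -> skip
r=71=1000111 popcount=4 -> KEEP
r=72=1001000 popcount=2 -> skip
r=73=1001001 popcount=3 -> skip
r=74=1001010 popcount=3 -> skip
Kept rows: 23 27 29 30 39 43 45 46 51 53 54 57 58 60 71

Answer: 23 27 29 30 39 43 45 46 51 53 54 57 58 60 71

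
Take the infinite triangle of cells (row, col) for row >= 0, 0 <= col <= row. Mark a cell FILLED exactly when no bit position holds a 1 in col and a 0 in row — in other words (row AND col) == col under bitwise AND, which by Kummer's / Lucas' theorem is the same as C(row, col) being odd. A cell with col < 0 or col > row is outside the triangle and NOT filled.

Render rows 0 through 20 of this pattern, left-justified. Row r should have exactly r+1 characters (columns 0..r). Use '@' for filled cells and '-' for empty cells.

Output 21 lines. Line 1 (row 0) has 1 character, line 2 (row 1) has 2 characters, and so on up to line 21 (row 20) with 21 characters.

Answer: @
@@
@-@
@@@@
@---@
@@--@@
@-@-@-@
@@@@@@@@
@-------@
@@------@@
@-@-----@-@
@@@@----@@@@
@---@---@---@
@@--@@--@@--@@
@-@-@-@-@-@-@-@
@@@@@@@@@@@@@@@@
@---------------@
@@--------------@@
@-@-------------@-@
@@@@------------@@@@
@---@-----------@---@

Derivation:
r0=0: @
r1=1: @@
r2=10: @-@
r3=11: @@@@
r4=100: @---@
r5=101: @@--@@
r6=110: @-@-@-@
r7=111: @@@@@@@@
r8=1000: @-------@
r9=1001: @@------@@
r10=1010: @-@-----@-@
r11=1011: @@@@----@@@@
r12=1100: @---@---@---@
r13=1101: @@--@@--@@--@@
r14=1110: @-@-@-@-@-@-@-@
r15=1111: @@@@@@@@@@@@@@@@
r16=10000: @---------------@
r17=10001: @@--------------@@
r18=10010: @-@-------------@-@
r19=10011: @@@@------------@@@@
r20=10100: @---@-----------@---@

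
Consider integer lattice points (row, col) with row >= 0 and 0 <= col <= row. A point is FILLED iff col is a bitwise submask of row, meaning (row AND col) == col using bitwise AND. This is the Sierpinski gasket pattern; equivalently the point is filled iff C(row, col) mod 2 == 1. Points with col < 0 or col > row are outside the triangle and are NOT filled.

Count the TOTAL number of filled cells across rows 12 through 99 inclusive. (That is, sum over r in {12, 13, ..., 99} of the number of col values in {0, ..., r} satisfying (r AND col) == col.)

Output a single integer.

r12=1100 pc2: +4 =4
r13=1101 pc3: +8 =12
r14=1110 pc3: +8 =20
r15=1111 pc4: +16 =36
r16=10000 pc1: +2 =38
r17=10001 pc2: +4 =42
r18=10010 pc2: +4 =46
r19=10011 pc3: +8 =54
r20=10100 pc2: +4 =58
r21=10101 pc3: +8 =66
r22=10110 pc3: +8 =74
r23=10111 pc4: +16 =90
r24=11000 pc2: +4 =94
r25=11001 pc3: +8 =102
r26=11010 pc3: +8 =110
r27=11011 pc4: +16 =126
r28=11100 pc3: +8 =134
r29=11101 pc4: +16 =150
r30=11110 pc4: +16 =166
r31=11111 pc5: +32 =198
r32=100000 pc1: +2 =200
r33=100001 pc2: +4 =204
r34=100010 pc2: +4 =208
r35=100011 pc3: +8 =216
r36=100100 pc2: +4 =220
r37=100101 pc3: +8 =228
r38=100110 pc3: +8 =236
r39=100111 pc4: +16 =252
r40=101000 pc2: +4 =256
r41=101001 pc3: +8 =264
r42=101010 pc3: +8 =272
r43=101011 pc4: +16 =288
r44=101100 pc3: +8 =296
r45=101101 pc4: +16 =312
r46=101110 pc4: +16 =328
r47=101111 pc5: +32 =360
r48=110000 pc2: +4 =364
r49=110001 pc3: +8 =372
r50=110010 pc3: +8 =380
r51=110011 pc4: +16 =396
r52=110100 pc3: +8 =404
r53=110101 pc4: +16 =420
r54=110110 pc4: +16 =436
r55=110111 pc5: +32 =468
r56=111000 pc3: +8 =476
r57=111001 pc4: +16 =492
r58=111010 pc4: +16 =508
r59=111011 pc5: +32 =540
r60=111100 pc4: +16 =556
r61=111101 pc5: +32 =588
r62=111110 pc5: +32 =620
r63=111111 pc6: +64 =684
r64=1000000 pc1: +2 =686
r65=1000001 pc2: +4 =690
r66=1000010 pc2: +4 =694
r67=1000011 pc3: +8 =702
r68=1000100 pc2: +4 =706
r69=1000101 pc3: +8 =714
r70=1000110 pc3: +8 =722
r71=1000111 pc4: +16 =738
r72=1001000 pc2: +4 =742
r73=1001001 pc3: +8 =750
r74=1001010 pc3: +8 =758
r75=1001011 pc4: +16 =774
r76=1001100 pc3: +8 =782
r77=1001101 pc4: +16 =798
r78=1001110 pc4: +16 =814
r79=1001111 pc5: +32 =846
r80=1010000 pc2: +4 =850
r81=1010001 pc3: +8 =858
r82=1010010 pc3: +8 =866
r83=1010011 pc4: +16 =882
r84=1010100 pc3: +8 =890
r85=1010101 pc4: +16 =906
r86=1010110 pc4: +16 =922
r87=1010111 pc5: +32 =954
r88=1011000 pc3: +8 =962
r89=1011001 pc4: +16 =978
r90=1011010 pc4: +16 =994
r91=1011011 pc5: +32 =1026
r92=1011100 pc4: +16 =1042
r93=1011101 pc5: +32 =1074
r94=1011110 pc5: +32 =1106
r95=1011111 pc6: +64 =1170
r96=1100000 pc2: +4 =1174
r97=1100001 pc3: +8 =1182
r98=1100010 pc3: +8 =1190
r99=1100011 pc4: +16 =1206

Answer: 1206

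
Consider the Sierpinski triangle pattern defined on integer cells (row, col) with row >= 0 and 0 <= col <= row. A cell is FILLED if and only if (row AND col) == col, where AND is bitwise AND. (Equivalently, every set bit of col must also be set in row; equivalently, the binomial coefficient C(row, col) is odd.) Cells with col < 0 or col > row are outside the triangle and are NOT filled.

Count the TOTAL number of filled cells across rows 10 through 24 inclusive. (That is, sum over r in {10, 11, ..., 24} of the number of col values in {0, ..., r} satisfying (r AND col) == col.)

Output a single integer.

r10=1010 pc2: +4 =4
r11=1011 pc3: +8 =12
r12=1100 pc2: +4 =16
r13=1101 pc3: +8 =24
r14=1110 pc3: +8 =32
r15=1111 pc4: +16 =48
r16=10000 pc1: +2 =50
r17=10001 pc2: +4 =54
r18=10010 pc2: +4 =58
r19=10011 pc3: +8 =66
r20=10100 pc2: +4 =70
r21=10101 pc3: +8 =78
r22=10110 pc3: +8 =86
r23=10111 pc4: +16 =102
r24=11000 pc2: +4 =106

Answer: 106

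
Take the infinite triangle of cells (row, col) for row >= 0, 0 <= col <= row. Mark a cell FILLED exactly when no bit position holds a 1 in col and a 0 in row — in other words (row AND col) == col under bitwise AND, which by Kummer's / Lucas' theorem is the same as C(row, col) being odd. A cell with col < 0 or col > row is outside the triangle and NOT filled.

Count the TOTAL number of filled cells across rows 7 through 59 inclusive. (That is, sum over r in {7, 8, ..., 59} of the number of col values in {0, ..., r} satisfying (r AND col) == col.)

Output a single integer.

r7=111 pc3: +8 =8
r8=1000 pc1: +2 =10
r9=1001 pc2: +4 =14
r10=1010 pc2: +4 =18
r11=1011 pc3: +8 =26
r12=1100 pc2: +4 =30
r13=1101 pc3: +8 =38
r14=1110 pc3: +8 =46
r15=1111 pc4: +16 =62
r16=10000 pc1: +2 =64
r17=10001 pc2: +4 =68
r18=10010 pc2: +4 =72
r19=10011 pc3: +8 =80
r20=10100 pc2: +4 =84
r21=10101 pc3: +8 =92
r22=10110 pc3: +8 =100
r23=10111 pc4: +16 =116
r24=11000 pc2: +4 =120
r25=11001 pc3: +8 =128
r26=11010 pc3: +8 =136
r27=11011 pc4: +16 =152
r28=11100 pc3: +8 =160
r29=11101 pc4: +16 =176
r30=11110 pc4: +16 =192
r31=11111 pc5: +32 =224
r32=100000 pc1: +2 =226
r33=100001 pc2: +4 =230
r34=100010 pc2: +4 =234
r35=100011 pc3: +8 =242
r36=100100 pc2: +4 =246
r37=100101 pc3: +8 =254
r38=100110 pc3: +8 =262
r39=100111 pc4: +16 =278
r40=101000 pc2: +4 =282
r41=101001 pc3: +8 =290
r42=101010 pc3: +8 =298
r43=101011 pc4: +16 =314
r44=101100 pc3: +8 =322
r45=101101 pc4: +16 =338
r46=101110 pc4: +16 =354
r47=101111 pc5: +32 =386
r48=110000 pc2: +4 =390
r49=110001 pc3: +8 =398
r50=110010 pc3: +8 =406
r51=110011 pc4: +16 =422
r52=110100 pc3: +8 =430
r53=110101 pc4: +16 =446
r54=110110 pc4: +16 =462
r55=110111 pc5: +32 =494
r56=111000 pc3: +8 =502
r57=111001 pc4: +16 =518
r58=111010 pc4: +16 =534
r59=111011 pc5: +32 =566

Answer: 566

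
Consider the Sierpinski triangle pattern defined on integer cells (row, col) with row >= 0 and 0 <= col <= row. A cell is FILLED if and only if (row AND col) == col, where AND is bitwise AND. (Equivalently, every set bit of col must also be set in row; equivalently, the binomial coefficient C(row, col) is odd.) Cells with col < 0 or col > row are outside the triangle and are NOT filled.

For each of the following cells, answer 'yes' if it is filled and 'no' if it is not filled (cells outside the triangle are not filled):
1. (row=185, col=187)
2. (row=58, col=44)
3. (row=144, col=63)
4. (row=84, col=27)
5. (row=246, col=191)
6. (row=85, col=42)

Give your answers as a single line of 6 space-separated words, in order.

(185,187): col outside [0, 185] -> not filled
(58,44): row=0b111010, col=0b101100, row AND col = 0b101000 = 40; 40 != 44 -> empty
(144,63): row=0b10010000, col=0b111111, row AND col = 0b10000 = 16; 16 != 63 -> empty
(84,27): row=0b1010100, col=0b11011, row AND col = 0b10000 = 16; 16 != 27 -> empty
(246,191): row=0b11110110, col=0b10111111, row AND col = 0b10110110 = 182; 182 != 191 -> empty
(85,42): row=0b1010101, col=0b101010, row AND col = 0b0 = 0; 0 != 42 -> empty

Answer: no no no no no no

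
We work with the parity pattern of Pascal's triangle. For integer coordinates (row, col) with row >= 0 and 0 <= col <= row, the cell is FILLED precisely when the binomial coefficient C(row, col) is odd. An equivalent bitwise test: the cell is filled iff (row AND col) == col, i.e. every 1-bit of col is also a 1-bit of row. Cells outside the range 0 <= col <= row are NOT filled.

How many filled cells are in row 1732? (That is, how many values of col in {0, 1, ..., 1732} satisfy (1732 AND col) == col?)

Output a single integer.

1732 in binary = 11011000100
popcount(1732) = number of 1-bits in 11011000100 = 5
A col c satisfies (1732 AND c) == c iff every set bit of c is also set in 1732; each of the 5 set bits of 1732 can independently be on or off in c.
count = 2^5 = 32

Answer: 32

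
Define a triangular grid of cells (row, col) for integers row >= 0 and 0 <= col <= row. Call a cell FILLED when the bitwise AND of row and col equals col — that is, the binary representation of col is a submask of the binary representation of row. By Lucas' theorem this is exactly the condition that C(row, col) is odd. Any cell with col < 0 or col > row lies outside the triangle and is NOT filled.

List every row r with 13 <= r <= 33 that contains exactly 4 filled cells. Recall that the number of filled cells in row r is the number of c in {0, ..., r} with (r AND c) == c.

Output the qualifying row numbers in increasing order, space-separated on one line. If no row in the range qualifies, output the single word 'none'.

Answer: 17 18 20 24 33

Derivation:
Row r has 2^popcount(r) filled cells, so we need popcount(r) = log2(4) = 2.
Scan r = 13..33 and keep those with exactly 2 one-bits:
r=13=1101 popcount=3 -> skip
r=14=1110 popcount=3 -> skip
r=15=1111 popcount=4 -> skip
r=16=10000 popcount=1 -> skip
r=17=10001 popcount=2 -> KEEP
r=18=10010 popcount=2 -> KEEP
r=19=10011 popcount=3 -> skip
r=20=10100 popcount=2 -> KEEP
r=21=10101 popcount=3 -> skip
r=22=10110 popcount=3 -> skip
r=23=10111 popcount=4 -> skip
r=24=11000 popcount=2 -> KEEP
r=25=11001 popcount=3 -> skip
r=26=11010 popcount=3 -> skip
r=27=11011 popcount=4 -> skip
r=28=11100 popcount=3 -> skip
r=29=11101 popcount=4 -> skip
r=30=11110 popcount=4 -> skip
r=31=11111 popcount=5 -> skip
r=32=100000 popcount=1 -> skip
r=33=100001 popcount=2 -> KEEP
Kept rows: 17 18 20 24 33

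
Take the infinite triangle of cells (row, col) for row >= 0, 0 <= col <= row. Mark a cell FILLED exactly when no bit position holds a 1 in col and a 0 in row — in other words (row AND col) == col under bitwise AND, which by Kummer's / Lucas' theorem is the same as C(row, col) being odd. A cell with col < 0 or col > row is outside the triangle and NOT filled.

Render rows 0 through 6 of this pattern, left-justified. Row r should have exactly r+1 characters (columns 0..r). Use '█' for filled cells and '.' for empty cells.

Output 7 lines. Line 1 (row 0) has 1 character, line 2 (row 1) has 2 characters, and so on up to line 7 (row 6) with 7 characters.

Answer: █
██
█.█
████
█...█
██..██
█.█.█.█

Derivation:
r0=0: █
r1=1: ██
r2=10: █.█
r3=11: ████
r4=100: █...█
r5=101: ██..██
r6=110: █.█.█.█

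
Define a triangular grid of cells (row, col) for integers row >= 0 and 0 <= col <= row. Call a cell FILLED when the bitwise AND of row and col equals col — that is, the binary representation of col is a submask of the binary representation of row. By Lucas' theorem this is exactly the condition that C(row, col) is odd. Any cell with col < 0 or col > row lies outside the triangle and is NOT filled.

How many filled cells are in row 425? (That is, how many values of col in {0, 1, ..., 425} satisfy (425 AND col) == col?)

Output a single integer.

Answer: 32

Derivation:
425 in binary = 110101001
popcount(425) = number of 1-bits in 110101001 = 5
A col c satisfies (425 AND c) == c iff every set bit of c is also set in 425; each of the 5 set bits of 425 can independently be on or off in c.
count = 2^5 = 32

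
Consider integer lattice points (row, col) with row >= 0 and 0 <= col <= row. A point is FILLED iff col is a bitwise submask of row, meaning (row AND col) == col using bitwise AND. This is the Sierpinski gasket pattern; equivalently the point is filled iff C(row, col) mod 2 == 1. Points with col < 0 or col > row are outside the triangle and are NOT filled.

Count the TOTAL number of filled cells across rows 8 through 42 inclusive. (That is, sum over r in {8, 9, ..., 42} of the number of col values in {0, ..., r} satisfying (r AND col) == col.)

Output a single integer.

Answer: 290

Derivation:
r8=1000 pc1: +2 =2
r9=1001 pc2: +4 =6
r10=1010 pc2: +4 =10
r11=1011 pc3: +8 =18
r12=1100 pc2: +4 =22
r13=1101 pc3: +8 =30
r14=1110 pc3: +8 =38
r15=1111 pc4: +16 =54
r16=10000 pc1: +2 =56
r17=10001 pc2: +4 =60
r18=10010 pc2: +4 =64
r19=10011 pc3: +8 =72
r20=10100 pc2: +4 =76
r21=10101 pc3: +8 =84
r22=10110 pc3: +8 =92
r23=10111 pc4: +16 =108
r24=11000 pc2: +4 =112
r25=11001 pc3: +8 =120
r26=11010 pc3: +8 =128
r27=11011 pc4: +16 =144
r28=11100 pc3: +8 =152
r29=11101 pc4: +16 =168
r30=11110 pc4: +16 =184
r31=11111 pc5: +32 =216
r32=100000 pc1: +2 =218
r33=100001 pc2: +4 =222
r34=100010 pc2: +4 =226
r35=100011 pc3: +8 =234
r36=100100 pc2: +4 =238
r37=100101 pc3: +8 =246
r38=100110 pc3: +8 =254
r39=100111 pc4: +16 =270
r40=101000 pc2: +4 =274
r41=101001 pc3: +8 =282
r42=101010 pc3: +8 =290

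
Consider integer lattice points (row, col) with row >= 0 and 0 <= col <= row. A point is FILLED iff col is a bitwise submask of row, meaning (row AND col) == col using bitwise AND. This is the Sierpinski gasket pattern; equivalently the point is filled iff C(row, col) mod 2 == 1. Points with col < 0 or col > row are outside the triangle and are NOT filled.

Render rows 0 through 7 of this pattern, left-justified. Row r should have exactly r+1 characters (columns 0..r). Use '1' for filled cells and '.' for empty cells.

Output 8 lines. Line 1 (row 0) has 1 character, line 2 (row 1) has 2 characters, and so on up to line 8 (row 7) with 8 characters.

r0=0: 1
r1=1: 11
r2=10: 1.1
r3=11: 1111
r4=100: 1...1
r5=101: 11..11
r6=110: 1.1.1.1
r7=111: 11111111

Answer: 1
11
1.1
1111
1...1
11..11
1.1.1.1
11111111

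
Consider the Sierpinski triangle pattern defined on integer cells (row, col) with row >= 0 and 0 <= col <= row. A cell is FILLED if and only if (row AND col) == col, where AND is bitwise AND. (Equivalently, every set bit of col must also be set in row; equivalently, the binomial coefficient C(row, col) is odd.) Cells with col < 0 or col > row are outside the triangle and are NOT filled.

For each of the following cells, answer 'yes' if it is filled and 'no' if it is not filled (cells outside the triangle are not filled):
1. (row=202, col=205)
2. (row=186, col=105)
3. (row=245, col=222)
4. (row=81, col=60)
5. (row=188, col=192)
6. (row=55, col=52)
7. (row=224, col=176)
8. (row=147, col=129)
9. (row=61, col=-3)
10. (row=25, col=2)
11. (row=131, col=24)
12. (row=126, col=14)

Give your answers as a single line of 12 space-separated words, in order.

Answer: no no no no no yes no yes no no no yes

Derivation:
(202,205): col outside [0, 202] -> not filled
(186,105): row=0b10111010, col=0b1101001, row AND col = 0b101000 = 40; 40 != 105 -> empty
(245,222): row=0b11110101, col=0b11011110, row AND col = 0b11010100 = 212; 212 != 222 -> empty
(81,60): row=0b1010001, col=0b111100, row AND col = 0b10000 = 16; 16 != 60 -> empty
(188,192): col outside [0, 188] -> not filled
(55,52): row=0b110111, col=0b110100, row AND col = 0b110100 = 52; 52 == 52 -> filled
(224,176): row=0b11100000, col=0b10110000, row AND col = 0b10100000 = 160; 160 != 176 -> empty
(147,129): row=0b10010011, col=0b10000001, row AND col = 0b10000001 = 129; 129 == 129 -> filled
(61,-3): col outside [0, 61] -> not filled
(25,2): row=0b11001, col=0b10, row AND col = 0b0 = 0; 0 != 2 -> empty
(131,24): row=0b10000011, col=0b11000, row AND col = 0b0 = 0; 0 != 24 -> empty
(126,14): row=0b1111110, col=0b1110, row AND col = 0b1110 = 14; 14 == 14 -> filled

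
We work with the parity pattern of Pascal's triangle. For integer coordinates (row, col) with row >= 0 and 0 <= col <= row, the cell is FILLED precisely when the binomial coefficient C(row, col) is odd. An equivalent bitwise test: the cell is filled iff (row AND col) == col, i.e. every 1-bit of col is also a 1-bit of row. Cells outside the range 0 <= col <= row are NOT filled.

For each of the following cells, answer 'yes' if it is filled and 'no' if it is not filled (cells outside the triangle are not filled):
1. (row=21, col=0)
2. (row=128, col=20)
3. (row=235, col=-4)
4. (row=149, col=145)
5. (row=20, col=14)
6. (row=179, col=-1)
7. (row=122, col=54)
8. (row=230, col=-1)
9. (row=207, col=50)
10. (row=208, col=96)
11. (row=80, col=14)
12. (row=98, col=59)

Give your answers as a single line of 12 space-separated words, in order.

Answer: yes no no yes no no no no no no no no

Derivation:
(21,0): row=0b10101, col=0b0, row AND col = 0b0 = 0; 0 == 0 -> filled
(128,20): row=0b10000000, col=0b10100, row AND col = 0b0 = 0; 0 != 20 -> empty
(235,-4): col outside [0, 235] -> not filled
(149,145): row=0b10010101, col=0b10010001, row AND col = 0b10010001 = 145; 145 == 145 -> filled
(20,14): row=0b10100, col=0b1110, row AND col = 0b100 = 4; 4 != 14 -> empty
(179,-1): col outside [0, 179] -> not filled
(122,54): row=0b1111010, col=0b110110, row AND col = 0b110010 = 50; 50 != 54 -> empty
(230,-1): col outside [0, 230] -> not filled
(207,50): row=0b11001111, col=0b110010, row AND col = 0b10 = 2; 2 != 50 -> empty
(208,96): row=0b11010000, col=0b1100000, row AND col = 0b1000000 = 64; 64 != 96 -> empty
(80,14): row=0b1010000, col=0b1110, row AND col = 0b0 = 0; 0 != 14 -> empty
(98,59): row=0b1100010, col=0b111011, row AND col = 0b100010 = 34; 34 != 59 -> empty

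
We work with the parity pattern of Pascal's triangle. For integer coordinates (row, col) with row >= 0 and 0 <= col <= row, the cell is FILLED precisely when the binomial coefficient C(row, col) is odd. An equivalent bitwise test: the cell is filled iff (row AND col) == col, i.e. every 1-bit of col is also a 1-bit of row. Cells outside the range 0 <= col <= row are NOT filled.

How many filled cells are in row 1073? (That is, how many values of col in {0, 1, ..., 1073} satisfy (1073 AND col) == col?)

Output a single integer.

Answer: 16

Derivation:
1073 in binary = 10000110001
popcount(1073) = number of 1-bits in 10000110001 = 4
A col c satisfies (1073 AND c) == c iff every set bit of c is also set in 1073; each of the 4 set bits of 1073 can independently be on or off in c.
count = 2^4 = 16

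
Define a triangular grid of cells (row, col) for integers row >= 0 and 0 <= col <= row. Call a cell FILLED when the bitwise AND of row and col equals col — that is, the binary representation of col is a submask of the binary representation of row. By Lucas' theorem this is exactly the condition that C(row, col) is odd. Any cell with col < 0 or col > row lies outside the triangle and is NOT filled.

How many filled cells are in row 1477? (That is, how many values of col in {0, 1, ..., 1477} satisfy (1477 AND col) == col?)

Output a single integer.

Answer: 64

Derivation:
1477 in binary = 10111000101
popcount(1477) = number of 1-bits in 10111000101 = 6
A col c satisfies (1477 AND c) == c iff every set bit of c is also set in 1477; each of the 6 set bits of 1477 can independently be on or off in c.
count = 2^6 = 64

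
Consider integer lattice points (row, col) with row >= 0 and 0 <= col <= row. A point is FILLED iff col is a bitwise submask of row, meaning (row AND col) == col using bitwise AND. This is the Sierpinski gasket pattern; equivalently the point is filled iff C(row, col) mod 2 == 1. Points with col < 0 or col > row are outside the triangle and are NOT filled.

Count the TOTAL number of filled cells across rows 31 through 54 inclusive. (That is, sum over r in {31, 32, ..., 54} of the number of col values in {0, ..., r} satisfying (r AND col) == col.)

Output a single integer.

Answer: 270

Derivation:
r31=11111 pc5: +32 =32
r32=100000 pc1: +2 =34
r33=100001 pc2: +4 =38
r34=100010 pc2: +4 =42
r35=100011 pc3: +8 =50
r36=100100 pc2: +4 =54
r37=100101 pc3: +8 =62
r38=100110 pc3: +8 =70
r39=100111 pc4: +16 =86
r40=101000 pc2: +4 =90
r41=101001 pc3: +8 =98
r42=101010 pc3: +8 =106
r43=101011 pc4: +16 =122
r44=101100 pc3: +8 =130
r45=101101 pc4: +16 =146
r46=101110 pc4: +16 =162
r47=101111 pc5: +32 =194
r48=110000 pc2: +4 =198
r49=110001 pc3: +8 =206
r50=110010 pc3: +8 =214
r51=110011 pc4: +16 =230
r52=110100 pc3: +8 =238
r53=110101 pc4: +16 =254
r54=110110 pc4: +16 =270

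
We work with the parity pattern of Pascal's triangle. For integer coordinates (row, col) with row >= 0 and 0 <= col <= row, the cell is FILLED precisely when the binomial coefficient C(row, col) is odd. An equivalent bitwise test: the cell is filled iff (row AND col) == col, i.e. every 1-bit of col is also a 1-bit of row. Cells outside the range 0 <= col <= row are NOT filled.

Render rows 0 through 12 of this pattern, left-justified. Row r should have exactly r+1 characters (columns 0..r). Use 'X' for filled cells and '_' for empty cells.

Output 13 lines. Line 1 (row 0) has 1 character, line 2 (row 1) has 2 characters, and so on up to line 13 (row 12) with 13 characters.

Answer: X
XX
X_X
XXXX
X___X
XX__XX
X_X_X_X
XXXXXXXX
X_______X
XX______XX
X_X_____X_X
XXXX____XXXX
X___X___X___X

Derivation:
r0=0: X
r1=1: XX
r2=10: X_X
r3=11: XXXX
r4=100: X___X
r5=101: XX__XX
r6=110: X_X_X_X
r7=111: XXXXXXXX
r8=1000: X_______X
r9=1001: XX______XX
r10=1010: X_X_____X_X
r11=1011: XXXX____XXXX
r12=1100: X___X___X___X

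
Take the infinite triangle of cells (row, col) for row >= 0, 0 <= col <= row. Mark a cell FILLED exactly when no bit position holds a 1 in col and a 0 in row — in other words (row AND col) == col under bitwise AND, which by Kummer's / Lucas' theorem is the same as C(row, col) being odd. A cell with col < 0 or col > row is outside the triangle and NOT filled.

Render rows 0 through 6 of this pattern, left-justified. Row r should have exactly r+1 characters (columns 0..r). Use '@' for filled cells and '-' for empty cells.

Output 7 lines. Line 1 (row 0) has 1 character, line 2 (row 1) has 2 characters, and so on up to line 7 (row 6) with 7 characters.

Answer: @
@@
@-@
@@@@
@---@
@@--@@
@-@-@-@

Derivation:
r0=0: @
r1=1: @@
r2=10: @-@
r3=11: @@@@
r4=100: @---@
r5=101: @@--@@
r6=110: @-@-@-@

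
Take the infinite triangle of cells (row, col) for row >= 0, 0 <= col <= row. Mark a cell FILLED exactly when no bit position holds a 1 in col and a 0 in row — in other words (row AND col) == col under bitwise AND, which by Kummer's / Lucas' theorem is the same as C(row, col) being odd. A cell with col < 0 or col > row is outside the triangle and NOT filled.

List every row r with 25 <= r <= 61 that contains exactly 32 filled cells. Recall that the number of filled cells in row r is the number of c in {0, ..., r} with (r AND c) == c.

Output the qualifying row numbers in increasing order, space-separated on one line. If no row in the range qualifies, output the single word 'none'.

Row r has 2^popcount(r) filled cells, so we need popcount(r) = log2(32) = 5.
Scan r = 25..61 and keep those with exactly 5 one-bits:
r=25=11001 popcount=3 -> skip
r=26=11010 popcount=3 -> skip
r=27=11011 popcount=4 -> skip
r=28=11100 popcount=3 -> skip
r=29=11101 popcount=4 -> skip
r=30=11110 popcount=4 -> skip
r=31=11111 popcount=5 -> KEEP
r=32=100000 popcount=1 -> skip
r=33=100001 popcount=2 -> skip
r=34=100010 popcount=2 -> skip
r=35=100011 popcount=3 -> skip
r=36=100100 popcount=2 -> skip
r=37=100101 popcount=3 -> skip
r=38=100110 popcount=3 -> skip
r=39=100111 popcount=4 -> skip
r=40=101000 popcount=2 -> skip
r=41=101001 popcount=3 -> skip
r=42=101010 popcount=3 -> skip
r=43=101011 popcount=4 -> skip
r=44=101100 popcount=3 -> skip
r=45=101101 popcount=4 -> skip
r=46=101110 popcount=4 -> skip
r=47=101111 popcount=5 -> KEEP
r=48=110000 popcount=2 -> skip
r=49=110001 popcount=3 -> skip
r=50=110010 popcount=3 -> skip
r=51=110011 popcount=4 -> skip
r=52=110100 popcount=3 -> skip
r=53=110101 popcount=4 -> skip
r=54=110110 popcount=4 -> skip
r=55=110111 popcount=5 -> KEEP
r=56=111000 popcount=3 -> skip
r=57=111001 popcount=4 -> skip
r=58=111010 popcount=4 -> skip
r=59=111011 popcount=5 -> KEEP
r=60=111100 popcount=4 -> skip
r=61=111101 popcount=5 -> KEEP
Kept rows: 31 47 55 59 61

Answer: 31 47 55 59 61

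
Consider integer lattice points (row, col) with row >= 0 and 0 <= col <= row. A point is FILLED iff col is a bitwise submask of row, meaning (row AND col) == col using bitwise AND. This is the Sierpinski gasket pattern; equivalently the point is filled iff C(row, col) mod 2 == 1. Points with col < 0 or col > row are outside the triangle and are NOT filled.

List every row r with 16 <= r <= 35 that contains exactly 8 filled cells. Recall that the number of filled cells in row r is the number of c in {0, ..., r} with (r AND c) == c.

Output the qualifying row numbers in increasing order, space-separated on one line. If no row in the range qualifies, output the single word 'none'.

Answer: 19 21 22 25 26 28 35

Derivation:
Row r has 2^popcount(r) filled cells, so we need popcount(r) = log2(8) = 3.
Scan r = 16..35 and keep those with exactly 3 one-bits:
r=16=10000 popcount=1 -> skip
r=17=10001 popcount=2 -> skip
r=18=10010 popcount=2 -> skip
r=19=10011 popcount=3 -> KEEP
r=20=10100 popcount=2 -> skip
r=21=10101 popcount=3 -> KEEP
r=22=10110 popcount=3 -> KEEP
r=23=10111 popcount=4 -> skip
r=24=11000 popcount=2 -> skip
r=25=11001 popcount=3 -> KEEP
r=26=11010 popcount=3 -> KEEP
r=27=11011 popcount=4 -> skip
r=28=11100 popcount=3 -> KEEP
r=29=11101 popcount=4 -> skip
r=30=11110 popcount=4 -> skip
r=31=11111 popcount=5 -> skip
r=32=100000 popcount=1 -> skip
r=33=100001 popcount=2 -> skip
r=34=100010 popcount=2 -> skip
r=35=100011 popcount=3 -> KEEP
Kept rows: 19 21 22 25 26 28 35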